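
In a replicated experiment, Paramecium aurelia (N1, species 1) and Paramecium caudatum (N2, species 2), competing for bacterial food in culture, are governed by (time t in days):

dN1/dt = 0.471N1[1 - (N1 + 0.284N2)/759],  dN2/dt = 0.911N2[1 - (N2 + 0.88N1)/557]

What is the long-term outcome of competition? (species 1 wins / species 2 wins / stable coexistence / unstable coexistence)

species 1 excludes species 2

Compare the nullcline intercepts: K1/α12 = 759/0.284 = 2670 > K2 = 557; K2/α21 = 557/0.88 = 633 < K1 = 759.
Since the inequalities point opposite ways, species 1 can invade but species 2 cannot.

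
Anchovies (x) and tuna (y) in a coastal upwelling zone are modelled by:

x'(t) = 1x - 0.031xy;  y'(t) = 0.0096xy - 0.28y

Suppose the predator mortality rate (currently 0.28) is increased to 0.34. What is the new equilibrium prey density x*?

At the interior fixed point, setting dy/dt = 0 with y > 0 fixes x* = (predator death rate)/(xy coefficient) — independent of the other coefficients.
With the change, x* = 0.34/0.0096 = 35.4; it rises from 29.2.

x* ≈ 35.4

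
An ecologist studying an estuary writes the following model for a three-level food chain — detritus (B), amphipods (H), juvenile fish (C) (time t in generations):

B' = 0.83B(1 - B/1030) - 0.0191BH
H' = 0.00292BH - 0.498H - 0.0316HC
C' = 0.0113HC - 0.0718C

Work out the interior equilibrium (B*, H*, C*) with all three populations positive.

From dC/dt = 0: 0.0113H* = 0.0718, so H* = 6.35.
From dB/dt = 0: 0.83(1 - B*/1030) = 0.0191·6.35, giving B* = 1030·(1 - 0.146) = 879.
From dH/dt = 0: 0.00292·879 - 0.498 = 0.0316C*, so C* = 2.07/0.0316 = 65.5.

B* ≈ 879, H* ≈ 6.35, C* ≈ 65.5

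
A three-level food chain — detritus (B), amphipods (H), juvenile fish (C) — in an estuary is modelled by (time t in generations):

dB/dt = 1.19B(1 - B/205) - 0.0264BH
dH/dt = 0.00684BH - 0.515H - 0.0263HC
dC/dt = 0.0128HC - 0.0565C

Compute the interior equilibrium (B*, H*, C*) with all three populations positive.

B* ≈ 185, H* ≈ 4.41, C* ≈ 28.5

From dC/dt = 0: 0.0128H* = 0.0565, so H* = 4.41.
From dB/dt = 0: 1.19(1 - B*/205) = 0.0264·4.41, giving B* = 205·(1 - 0.0979) = 185.
From dH/dt = 0: 0.00684·185 - 0.515 = 0.0263C*, so C* = 0.75/0.0263 = 28.5.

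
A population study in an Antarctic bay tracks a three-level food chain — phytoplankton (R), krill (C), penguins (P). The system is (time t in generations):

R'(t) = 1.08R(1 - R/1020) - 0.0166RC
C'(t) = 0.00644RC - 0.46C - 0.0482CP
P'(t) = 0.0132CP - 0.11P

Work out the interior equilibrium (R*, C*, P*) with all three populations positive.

R* ≈ 889, C* ≈ 8.33, P* ≈ 109

From dP/dt = 0: 0.0132C* = 0.11, so C* = 8.33.
From dR/dt = 0: 1.08(1 - R*/1020) = 0.0166·8.33, giving R* = 1020·(1 - 0.128) = 889.
From dC/dt = 0: 0.00644·889 - 0.46 = 0.0482P*, so P* = 5.27/0.0482 = 109.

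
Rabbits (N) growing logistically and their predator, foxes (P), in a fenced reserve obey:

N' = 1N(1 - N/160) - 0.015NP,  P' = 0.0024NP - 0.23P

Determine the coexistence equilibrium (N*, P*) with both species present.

From dP/dt = 0 with P > 0: 0.0024N* = 0.23, so N* = 95.8.
Substitute into dN/dt = 0: 1(1 - 95.8/160) = 0.015P*.
The bracket is 0.401, giving P* = 0.401/0.015 = 26.7.

N* ≈ 95.8, P* ≈ 26.7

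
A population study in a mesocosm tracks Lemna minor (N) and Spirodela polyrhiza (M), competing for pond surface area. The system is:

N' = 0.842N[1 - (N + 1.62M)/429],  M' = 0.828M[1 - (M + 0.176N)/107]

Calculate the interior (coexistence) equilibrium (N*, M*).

Setting both brackets to zero gives the nullclines N + 1.62M = 429 and 0.176N + M = 107.
Substituting M = 107 - 0.176N into the first: N(1 - 1.62·0.176) = 429 - 1.62·107.
So N* = 256/0.715 = 358, and then M* = 107 - 0.176·358 = 44.1.

N* ≈ 358, M* ≈ 44.1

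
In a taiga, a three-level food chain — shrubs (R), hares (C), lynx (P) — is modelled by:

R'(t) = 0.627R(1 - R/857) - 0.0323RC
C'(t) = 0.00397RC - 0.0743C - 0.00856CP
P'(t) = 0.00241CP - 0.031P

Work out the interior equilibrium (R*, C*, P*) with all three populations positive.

R* ≈ 289, C* ≈ 12.9, P* ≈ 125

From dP/dt = 0: 0.00241C* = 0.031, so C* = 12.9.
From dR/dt = 0: 0.627(1 - R*/857) = 0.0323·12.9, giving R* = 857·(1 - 0.663) = 289.
From dC/dt = 0: 0.00397·289 - 0.0743 = 0.00856P*, so P* = 1.07/0.00856 = 125.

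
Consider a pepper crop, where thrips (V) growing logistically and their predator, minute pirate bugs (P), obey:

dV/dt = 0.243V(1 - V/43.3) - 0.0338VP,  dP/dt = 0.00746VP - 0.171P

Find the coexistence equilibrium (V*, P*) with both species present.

V* ≈ 22.9, P* ≈ 3.38

From dP/dt = 0 with P > 0: 0.00746V* = 0.171, so V* = 22.9.
Substitute into dV/dt = 0: 0.243(1 - 22.9/43.3) = 0.0338P*.
The bracket is 0.471, giving P* = 0.114/0.0338 = 3.38.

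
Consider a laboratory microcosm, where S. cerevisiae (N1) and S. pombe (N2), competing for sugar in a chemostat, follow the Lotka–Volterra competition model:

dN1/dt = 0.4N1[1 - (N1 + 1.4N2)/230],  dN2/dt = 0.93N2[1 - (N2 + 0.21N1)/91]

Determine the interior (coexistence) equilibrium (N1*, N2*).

N1* ≈ 145, N2* ≈ 60.5

Setting both brackets to zero gives the nullclines N1 + 1.4N2 = 230 and 0.21N1 + N2 = 91.
Substituting N2 = 91 - 0.21N1 into the first: N1(1 - 1.4·0.21) = 230 - 1.4·91.
So N1* = 103/0.706 = 145, and then N2* = 91 - 0.21·145 = 60.5.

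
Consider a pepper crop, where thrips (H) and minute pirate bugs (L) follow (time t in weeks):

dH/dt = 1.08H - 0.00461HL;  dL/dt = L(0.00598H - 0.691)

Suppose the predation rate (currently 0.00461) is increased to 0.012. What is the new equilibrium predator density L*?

At the interior fixed point, setting dH/dt = 0 with H > 0 fixes L* = (prey growth rate)/(HL coefficient) — independent of the other coefficients.
With the change, L* = 1.08/0.012 = 90; it falls from 234.

L* ≈ 90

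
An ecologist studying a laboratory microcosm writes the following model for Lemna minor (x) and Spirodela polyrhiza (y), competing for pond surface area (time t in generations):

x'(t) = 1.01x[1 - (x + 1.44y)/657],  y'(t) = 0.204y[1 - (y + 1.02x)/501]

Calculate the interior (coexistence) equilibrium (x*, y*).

x* ≈ 137, y* ≈ 361

Setting both brackets to zero gives the nullclines x + 1.44y = 657 and 1.02x + y = 501.
Substituting y = 501 - 1.02x into the first: x(1 - 1.44·1.02) = 657 - 1.44·501.
So x* = -64.4/-0.469 = 137, and then y* = 501 - 1.02·137 = 361.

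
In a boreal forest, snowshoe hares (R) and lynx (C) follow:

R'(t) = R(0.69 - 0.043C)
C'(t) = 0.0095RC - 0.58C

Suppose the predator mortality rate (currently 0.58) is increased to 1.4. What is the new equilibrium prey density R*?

At the interior fixed point, setting dC/dt = 0 with C > 0 fixes R* = (predator death rate)/(RC coefficient) — independent of the other coefficients.
With the change, R* = 1.4/0.0095 = 147; it rises from 61.1.

R* ≈ 147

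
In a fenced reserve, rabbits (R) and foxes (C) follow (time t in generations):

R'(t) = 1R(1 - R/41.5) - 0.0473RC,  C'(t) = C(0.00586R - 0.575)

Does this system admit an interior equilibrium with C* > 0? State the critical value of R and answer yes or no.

The predator equation gives dC/dt > 0 only when R > 0.575/0.00586 = 98.1.
Without the predator, R → K = 41.5. Since 41.5 < 98.1, the predator cannot invade.

Threshold R = 98.1; K < 98.1, so no, the predator goes extinct.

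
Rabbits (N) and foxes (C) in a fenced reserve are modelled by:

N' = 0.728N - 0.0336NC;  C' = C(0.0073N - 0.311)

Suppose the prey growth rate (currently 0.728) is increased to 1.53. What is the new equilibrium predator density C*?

C* ≈ 45.5

At the interior fixed point, setting dN/dt = 0 with N > 0 fixes C* = (prey growth rate)/(NC coefficient) — independent of the other coefficients.
With the change, C* = 1.53/0.0336 = 45.5; it rises from 21.7.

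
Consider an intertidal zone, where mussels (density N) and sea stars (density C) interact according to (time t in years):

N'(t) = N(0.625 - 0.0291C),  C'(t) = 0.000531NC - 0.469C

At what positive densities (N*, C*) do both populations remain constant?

Set dC/dt = 0 with C > 0: 0.000531N - 0.469 = 0, so N* = 0.469/0.000531 = 883.
Set dN/dt = 0 with N > 0: 0.625 - 0.0291C = 0, so C* = 0.625/0.0291 = 21.5.

N* ≈ 883, C* ≈ 21.5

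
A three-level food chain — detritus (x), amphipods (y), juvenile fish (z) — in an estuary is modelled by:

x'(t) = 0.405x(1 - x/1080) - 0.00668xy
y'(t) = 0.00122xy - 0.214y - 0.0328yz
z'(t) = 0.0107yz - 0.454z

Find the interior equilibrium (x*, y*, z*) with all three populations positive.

x* ≈ 324, y* ≈ 42.4, z* ≈ 5.53

From dz/dt = 0: 0.0107y* = 0.454, so y* = 42.4.
From dx/dt = 0: 0.405(1 - x*/1080) = 0.00668·42.4, giving x* = 1080·(1 - 0.7) = 324.
From dy/dt = 0: 0.00122·324 - 0.214 = 0.0328z*, so z* = 0.182/0.0328 = 5.53.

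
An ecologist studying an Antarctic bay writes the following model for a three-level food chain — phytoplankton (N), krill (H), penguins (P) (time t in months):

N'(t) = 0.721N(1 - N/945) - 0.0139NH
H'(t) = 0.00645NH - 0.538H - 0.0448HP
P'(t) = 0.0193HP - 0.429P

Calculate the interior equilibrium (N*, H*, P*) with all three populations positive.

From dP/dt = 0: 0.0193H* = 0.429, so H* = 22.2.
From dN/dt = 0: 0.721(1 - N*/945) = 0.0139·22.2, giving N* = 945·(1 - 0.429) = 540.
From dH/dt = 0: 0.00645·540 - 0.538 = 0.0448P*, so P* = 2.95/0.0448 = 65.7.

N* ≈ 540, H* ≈ 22.2, P* ≈ 65.7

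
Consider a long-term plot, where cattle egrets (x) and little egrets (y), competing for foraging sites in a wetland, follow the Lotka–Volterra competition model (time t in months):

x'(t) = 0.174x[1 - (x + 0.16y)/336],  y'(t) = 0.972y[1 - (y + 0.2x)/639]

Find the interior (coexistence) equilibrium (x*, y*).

Setting both brackets to zero gives the nullclines x + 0.16y = 336 and 0.2x + y = 639.
Substituting y = 639 - 0.2x into the first: x(1 - 0.16·0.2) = 336 - 0.16·639.
So x* = 234/0.968 = 241, and then y* = 639 - 0.2·241 = 591.

x* ≈ 241, y* ≈ 591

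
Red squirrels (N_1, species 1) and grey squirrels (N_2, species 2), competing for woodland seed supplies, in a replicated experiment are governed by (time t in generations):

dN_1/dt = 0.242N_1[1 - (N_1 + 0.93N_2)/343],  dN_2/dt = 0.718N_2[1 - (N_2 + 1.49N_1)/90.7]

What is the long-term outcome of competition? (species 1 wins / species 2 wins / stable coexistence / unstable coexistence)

Compare the nullcline intercepts: K1/α12 = 343/0.93 = 369 > K2 = 90.7; K2/α21 = 90.7/1.49 = 60.9 < K1 = 343.
Since the inequalities point opposite ways, species 1 can invade but species 2 cannot.

species 1 excludes species 2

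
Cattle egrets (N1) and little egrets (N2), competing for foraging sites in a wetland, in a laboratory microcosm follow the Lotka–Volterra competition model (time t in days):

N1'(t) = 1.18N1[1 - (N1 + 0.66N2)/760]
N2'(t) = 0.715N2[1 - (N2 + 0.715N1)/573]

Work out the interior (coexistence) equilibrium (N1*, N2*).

Setting both brackets to zero gives the nullclines N1 + 0.66N2 = 760 and 0.715N1 + N2 = 573.
Substituting N2 = 573 - 0.715N1 into the first: N1(1 - 0.66·0.715) = 760 - 0.66·573.
So N1* = 382/0.528 = 723, and then N2* = 573 - 0.715·723 = 56.

N1* ≈ 723, N2* ≈ 56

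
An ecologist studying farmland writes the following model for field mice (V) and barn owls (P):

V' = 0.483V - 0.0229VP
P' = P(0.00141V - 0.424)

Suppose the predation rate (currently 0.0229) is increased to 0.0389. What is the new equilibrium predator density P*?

At the interior fixed point, setting dV/dt = 0 with V > 0 fixes P* = (prey growth rate)/(VP coefficient) — independent of the other coefficients.
With the change, P* = 0.483/0.0389 = 12.4; it falls from 21.1.

P* ≈ 12.4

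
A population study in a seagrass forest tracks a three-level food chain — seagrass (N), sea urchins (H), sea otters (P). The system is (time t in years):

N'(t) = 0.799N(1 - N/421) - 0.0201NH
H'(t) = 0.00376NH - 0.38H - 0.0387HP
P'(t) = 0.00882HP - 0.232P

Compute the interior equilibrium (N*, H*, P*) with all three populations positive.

From dP/dt = 0: 0.00882H* = 0.232, so H* = 26.3.
From dN/dt = 0: 0.799(1 - N*/421) = 0.0201·26.3, giving N* = 421·(1 - 0.662) = 142.
From dH/dt = 0: 0.00376·142 - 0.38 = 0.0387P*, so P* = 0.155/0.0387 = 4.02.

N* ≈ 142, H* ≈ 26.3, P* ≈ 4.02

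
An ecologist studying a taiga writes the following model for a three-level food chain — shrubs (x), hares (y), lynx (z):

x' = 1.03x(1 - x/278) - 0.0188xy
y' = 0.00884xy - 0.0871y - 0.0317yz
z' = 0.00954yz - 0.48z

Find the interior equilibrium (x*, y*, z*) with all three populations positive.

x* ≈ 22.7, y* ≈ 50.3, z* ≈ 3.58

From dz/dt = 0: 0.00954y* = 0.48, so y* = 50.3.
From dx/dt = 0: 1.03(1 - x*/278) = 0.0188·50.3, giving x* = 278·(1 - 0.918) = 22.7.
From dy/dt = 0: 0.00884·22.7 - 0.0871 = 0.0317z*, so z* = 0.114/0.0317 = 3.58.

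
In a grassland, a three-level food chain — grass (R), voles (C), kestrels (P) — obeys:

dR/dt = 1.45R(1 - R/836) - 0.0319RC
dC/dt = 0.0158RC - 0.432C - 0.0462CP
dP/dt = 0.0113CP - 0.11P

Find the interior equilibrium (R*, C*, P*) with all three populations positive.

From dP/dt = 0: 0.0113C* = 0.11, so C* = 9.73.
From dR/dt = 0: 1.45(1 - R*/836) = 0.0319·9.73, giving R* = 836·(1 - 0.214) = 657.
From dC/dt = 0: 0.0158·657 - 0.432 = 0.0462P*, so P* = 9.95/0.0462 = 215.

R* ≈ 657, C* ≈ 9.73, P* ≈ 215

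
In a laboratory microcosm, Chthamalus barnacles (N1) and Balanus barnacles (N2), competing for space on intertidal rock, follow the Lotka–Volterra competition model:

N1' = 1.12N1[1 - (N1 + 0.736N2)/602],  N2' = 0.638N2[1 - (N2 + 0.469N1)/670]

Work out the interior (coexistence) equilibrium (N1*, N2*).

N1* ≈ 166, N2* ≈ 592

Setting both brackets to zero gives the nullclines N1 + 0.736N2 = 602 and 0.469N1 + N2 = 670.
Substituting N2 = 670 - 0.469N1 into the first: N1(1 - 0.736·0.469) = 602 - 0.736·670.
So N1* = 109/0.655 = 166, and then N2* = 670 - 0.469·166 = 592.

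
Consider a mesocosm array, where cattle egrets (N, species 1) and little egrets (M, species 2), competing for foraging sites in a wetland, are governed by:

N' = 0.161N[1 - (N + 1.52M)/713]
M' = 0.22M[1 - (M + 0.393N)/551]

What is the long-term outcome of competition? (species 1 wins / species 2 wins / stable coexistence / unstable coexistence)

Compare the nullcline intercepts: K1/α12 = 713/1.52 = 469 < K2 = 551; K2/α21 = 551/0.393 = 1400 > K1 = 713.
Since the inequalities point opposite ways, species 2 can invade but species 1 cannot.

species 2 excludes species 1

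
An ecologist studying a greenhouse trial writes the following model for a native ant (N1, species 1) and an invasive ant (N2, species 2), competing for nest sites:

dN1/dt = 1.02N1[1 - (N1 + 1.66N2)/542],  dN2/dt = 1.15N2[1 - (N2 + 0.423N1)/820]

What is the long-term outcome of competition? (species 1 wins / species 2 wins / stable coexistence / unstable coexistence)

Compare the nullcline intercepts: K1/α12 = 542/1.66 = 327 < K2 = 820; K2/α21 = 820/0.423 = 1940 > K1 = 542.
Since the inequalities point opposite ways, species 2 can invade but species 1 cannot.

species 2 excludes species 1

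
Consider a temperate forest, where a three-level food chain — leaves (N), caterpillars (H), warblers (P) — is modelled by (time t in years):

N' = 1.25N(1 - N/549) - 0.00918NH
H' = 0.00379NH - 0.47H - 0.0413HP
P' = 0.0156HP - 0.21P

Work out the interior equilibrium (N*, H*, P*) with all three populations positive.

N* ≈ 495, H* ≈ 13.5, P* ≈ 34

From dP/dt = 0: 0.0156H* = 0.21, so H* = 13.5.
From dN/dt = 0: 1.25(1 - N*/549) = 0.00918·13.5, giving N* = 549·(1 - 0.0989) = 495.
From dH/dt = 0: 0.00379·495 - 0.47 = 0.0413P*, so P* = 1.41/0.0413 = 34.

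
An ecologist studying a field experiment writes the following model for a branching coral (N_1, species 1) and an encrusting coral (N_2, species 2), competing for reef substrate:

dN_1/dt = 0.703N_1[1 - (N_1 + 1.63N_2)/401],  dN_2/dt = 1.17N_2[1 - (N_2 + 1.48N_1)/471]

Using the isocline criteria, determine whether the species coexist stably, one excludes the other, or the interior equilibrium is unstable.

Compare the nullcline intercepts: K1/α12 = 401/1.63 = 246 < K2 = 471; K2/α21 = 471/1.48 = 318 < K1 = 401.
Since both are reversed, neither can invade when rare; the interior point is a saddle.

unstable coexistence (outcome depends on initial conditions)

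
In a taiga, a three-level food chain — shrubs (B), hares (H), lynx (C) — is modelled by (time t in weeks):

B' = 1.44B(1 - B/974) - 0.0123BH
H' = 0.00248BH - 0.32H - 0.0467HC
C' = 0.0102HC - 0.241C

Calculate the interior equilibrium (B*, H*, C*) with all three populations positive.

From dC/dt = 0: 0.0102H* = 0.241, so H* = 23.6.
From dB/dt = 0: 1.44(1 - B*/974) = 0.0123·23.6, giving B* = 974·(1 - 0.202) = 777.
From dH/dt = 0: 0.00248·777 - 0.32 = 0.0467C*, so C* = 1.61/0.0467 = 34.4.

B* ≈ 777, H* ≈ 23.6, C* ≈ 34.4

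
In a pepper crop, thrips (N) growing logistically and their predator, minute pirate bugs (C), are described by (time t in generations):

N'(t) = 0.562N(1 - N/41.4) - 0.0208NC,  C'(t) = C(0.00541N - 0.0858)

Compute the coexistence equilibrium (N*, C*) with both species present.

From dC/dt = 0 with C > 0: 0.00541N* = 0.0858, so N* = 15.9.
Substitute into dN/dt = 0: 0.562(1 - 15.9/41.4) = 0.0208C*.
The bracket is 0.617, giving C* = 0.347/0.0208 = 16.7.

N* ≈ 15.9, C* ≈ 16.7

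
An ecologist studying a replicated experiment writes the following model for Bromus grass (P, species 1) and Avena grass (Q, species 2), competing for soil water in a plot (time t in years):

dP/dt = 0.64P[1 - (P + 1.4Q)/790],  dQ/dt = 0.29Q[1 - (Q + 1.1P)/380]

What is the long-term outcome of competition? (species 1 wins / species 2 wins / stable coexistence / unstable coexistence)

species 1 excludes species 2

Compare the nullcline intercepts: K1/α12 = 790/1.4 = 564 > K2 = 380; K2/α21 = 380/1.1 = 345 < K1 = 790.
Since the inequalities point opposite ways, species 1 can invade but species 2 cannot.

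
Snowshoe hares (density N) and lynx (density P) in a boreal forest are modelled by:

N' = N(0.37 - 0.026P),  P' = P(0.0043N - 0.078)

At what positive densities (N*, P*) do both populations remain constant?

Set dP/dt = 0 with P > 0: 0.0043N - 0.078 = 0, so N* = 0.078/0.0043 = 18.1.
Set dN/dt = 0 with N > 0: 0.37 - 0.026P = 0, so P* = 0.37/0.026 = 14.2.

N* ≈ 18.1, P* ≈ 14.2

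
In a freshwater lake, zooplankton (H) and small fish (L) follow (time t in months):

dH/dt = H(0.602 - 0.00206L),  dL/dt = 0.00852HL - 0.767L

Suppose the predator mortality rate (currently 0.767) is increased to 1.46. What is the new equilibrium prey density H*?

H* ≈ 171

At the interior fixed point, setting dL/dt = 0 with L > 0 fixes H* = (predator death rate)/(HL coefficient) — independent of the other coefficients.
With the change, H* = 1.46/0.00852 = 171; it rises from 90.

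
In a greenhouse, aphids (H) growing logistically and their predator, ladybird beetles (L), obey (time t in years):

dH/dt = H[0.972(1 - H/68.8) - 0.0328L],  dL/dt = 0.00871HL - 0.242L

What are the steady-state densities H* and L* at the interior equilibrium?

From dL/dt = 0 with L > 0: 0.00871H* = 0.242, so H* = 27.8.
Substitute into dH/dt = 0: 0.972(1 - 27.8/68.8) = 0.0328L*.
The bracket is 0.596, giving L* = 0.579/0.0328 = 17.7.

H* ≈ 27.8, L* ≈ 17.7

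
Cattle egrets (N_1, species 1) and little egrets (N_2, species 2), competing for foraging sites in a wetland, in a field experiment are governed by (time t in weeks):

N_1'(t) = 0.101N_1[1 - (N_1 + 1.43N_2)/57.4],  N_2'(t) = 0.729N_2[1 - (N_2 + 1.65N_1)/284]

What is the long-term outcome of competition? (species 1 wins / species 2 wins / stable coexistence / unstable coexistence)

Compare the nullcline intercepts: K1/α12 = 57.4/1.43 = 40.1 < K2 = 284; K2/α21 = 284/1.65 = 172 > K1 = 57.4.
Since the inequalities point opposite ways, species 2 can invade but species 1 cannot.

species 2 excludes species 1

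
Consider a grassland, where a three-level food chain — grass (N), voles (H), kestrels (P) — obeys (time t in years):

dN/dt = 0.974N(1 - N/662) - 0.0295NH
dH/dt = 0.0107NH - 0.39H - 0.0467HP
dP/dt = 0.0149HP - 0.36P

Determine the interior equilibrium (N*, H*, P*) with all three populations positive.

From dP/dt = 0: 0.0149H* = 0.36, so H* = 24.2.
From dN/dt = 0: 0.974(1 - N*/662) = 0.0295·24.2, giving N* = 662·(1 - 0.732) = 178.
From dH/dt = 0: 0.0107·178 - 0.39 = 0.0467P*, so P* = 1.51/0.0467 = 32.3.

N* ≈ 178, H* ≈ 24.2, P* ≈ 32.3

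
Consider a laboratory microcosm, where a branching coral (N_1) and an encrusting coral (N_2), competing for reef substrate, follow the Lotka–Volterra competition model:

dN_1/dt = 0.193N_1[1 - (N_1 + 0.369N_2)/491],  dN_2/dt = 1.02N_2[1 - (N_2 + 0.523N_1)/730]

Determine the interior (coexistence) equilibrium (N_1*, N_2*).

N_1* ≈ 275, N_2* ≈ 586

Setting both brackets to zero gives the nullclines N_1 + 0.369N_2 = 491 and 0.523N_1 + N_2 = 730.
Substituting N_2 = 730 - 0.523N_1 into the first: N_1(1 - 0.369·0.523) = 491 - 0.369·730.
So N_1* = 222/0.807 = 275, and then N_2* = 730 - 0.523·275 = 586.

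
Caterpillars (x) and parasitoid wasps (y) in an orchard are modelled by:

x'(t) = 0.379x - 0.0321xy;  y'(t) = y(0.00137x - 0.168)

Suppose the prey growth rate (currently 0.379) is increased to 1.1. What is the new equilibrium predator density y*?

At the interior fixed point, setting dx/dt = 0 with x > 0 fixes y* = (prey growth rate)/(xy coefficient) — independent of the other coefficients.
With the change, y* = 1.1/0.0321 = 34.3; it rises from 11.8.

y* ≈ 34.3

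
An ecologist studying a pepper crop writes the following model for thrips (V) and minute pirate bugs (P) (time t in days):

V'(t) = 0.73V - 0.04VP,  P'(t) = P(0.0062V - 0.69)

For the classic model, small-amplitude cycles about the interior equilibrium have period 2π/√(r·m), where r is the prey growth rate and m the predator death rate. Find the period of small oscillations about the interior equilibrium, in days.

Here r = 0.73 and m = 0.69, so r·m = 0.504.
ω = √0.504 = 0.71 per day, hence T = 2π/ω ≈ 8.85 days.

T ≈ 8.85 days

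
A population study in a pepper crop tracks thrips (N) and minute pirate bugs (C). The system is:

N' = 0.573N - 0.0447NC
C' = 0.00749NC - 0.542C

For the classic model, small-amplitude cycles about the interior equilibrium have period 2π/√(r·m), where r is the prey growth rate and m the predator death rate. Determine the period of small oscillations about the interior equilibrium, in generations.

T ≈ 11.3 generations

Here r = 0.573 and m = 0.542, so r·m = 0.311.
ω = √0.311 = 0.557 per generation, hence T = 2π/ω ≈ 11.3 generations.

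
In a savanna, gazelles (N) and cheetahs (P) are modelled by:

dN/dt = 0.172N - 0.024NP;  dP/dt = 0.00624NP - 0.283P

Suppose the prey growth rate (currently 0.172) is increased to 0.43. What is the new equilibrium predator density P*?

At the interior fixed point, setting dN/dt = 0 with N > 0 fixes P* = (prey growth rate)/(NP coefficient) — independent of the other coefficients.
With the change, P* = 0.43/0.024 = 17.9; it rises from 7.17.

P* ≈ 17.9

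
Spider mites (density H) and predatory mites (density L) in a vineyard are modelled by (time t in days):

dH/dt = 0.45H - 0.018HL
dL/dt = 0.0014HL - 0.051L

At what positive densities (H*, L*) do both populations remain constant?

H* ≈ 36.4, L* ≈ 25

Set dL/dt = 0 with L > 0: 0.0014H - 0.051 = 0, so H* = 0.051/0.0014 = 36.4.
Set dH/dt = 0 with H > 0: 0.45 - 0.018L = 0, so L* = 0.45/0.018 = 25.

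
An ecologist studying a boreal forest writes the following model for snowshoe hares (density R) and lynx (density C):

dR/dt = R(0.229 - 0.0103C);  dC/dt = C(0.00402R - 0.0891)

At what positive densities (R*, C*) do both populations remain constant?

Set dC/dt = 0 with C > 0: 0.00402R - 0.0891 = 0, so R* = 0.0891/0.00402 = 22.2.
Set dR/dt = 0 with R > 0: 0.229 - 0.0103C = 0, so C* = 0.229/0.0103 = 22.2.

R* ≈ 22.2, C* ≈ 22.2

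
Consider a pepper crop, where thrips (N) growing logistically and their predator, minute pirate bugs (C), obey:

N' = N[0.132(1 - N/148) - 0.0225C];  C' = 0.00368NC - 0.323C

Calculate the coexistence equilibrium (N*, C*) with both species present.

N* ≈ 87.8, C* ≈ 2.39

From dC/dt = 0 with C > 0: 0.00368N* = 0.323, so N* = 87.8.
Substitute into dN/dt = 0: 0.132(1 - 87.8/148) = 0.0225C*.
The bracket is 0.407, giving C* = 0.0537/0.0225 = 2.39.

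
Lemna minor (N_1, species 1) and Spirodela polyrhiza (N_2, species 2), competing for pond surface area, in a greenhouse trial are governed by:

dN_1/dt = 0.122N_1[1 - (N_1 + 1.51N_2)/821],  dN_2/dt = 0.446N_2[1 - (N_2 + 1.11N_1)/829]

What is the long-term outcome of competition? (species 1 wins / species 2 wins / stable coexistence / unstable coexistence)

Compare the nullcline intercepts: K1/α12 = 821/1.51 = 544 < K2 = 829; K2/α21 = 829/1.11 = 747 < K1 = 821.
Since both are reversed, neither can invade when rare; the interior point is a saddle.

unstable coexistence (outcome depends on initial conditions)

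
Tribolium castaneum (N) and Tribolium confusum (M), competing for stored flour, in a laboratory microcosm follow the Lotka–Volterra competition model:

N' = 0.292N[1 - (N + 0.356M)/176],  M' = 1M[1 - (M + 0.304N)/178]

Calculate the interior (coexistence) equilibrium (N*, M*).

N* ≈ 126, M* ≈ 140

Setting both brackets to zero gives the nullclines N + 0.356M = 176 and 0.304N + M = 178.
Substituting M = 178 - 0.304N into the first: N(1 - 0.356·0.304) = 176 - 0.356·178.
So N* = 113/0.892 = 126, and then M* = 178 - 0.304·126 = 140.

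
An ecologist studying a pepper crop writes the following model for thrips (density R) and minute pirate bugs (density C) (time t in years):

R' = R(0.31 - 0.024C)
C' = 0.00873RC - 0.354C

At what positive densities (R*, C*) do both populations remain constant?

Set dC/dt = 0 with C > 0: 0.00873R - 0.354 = 0, so R* = 0.354/0.00873 = 40.5.
Set dR/dt = 0 with R > 0: 0.31 - 0.024C = 0, so C* = 0.31/0.024 = 12.9.

R* ≈ 40.5, C* ≈ 12.9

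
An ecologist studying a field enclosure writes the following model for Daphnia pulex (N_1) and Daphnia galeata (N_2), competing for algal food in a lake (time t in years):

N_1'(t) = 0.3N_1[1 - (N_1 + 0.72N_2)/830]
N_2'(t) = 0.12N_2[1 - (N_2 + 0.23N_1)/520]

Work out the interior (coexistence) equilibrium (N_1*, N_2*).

Setting both brackets to zero gives the nullclines N_1 + 0.72N_2 = 830 and 0.23N_1 + N_2 = 520.
Substituting N_2 = 520 - 0.23N_1 into the first: N_1(1 - 0.72·0.23) = 830 - 0.72·520.
So N_1* = 456/0.834 = 546, and then N_2* = 520 - 0.23·546 = 394.

N_1* ≈ 546, N_2* ≈ 394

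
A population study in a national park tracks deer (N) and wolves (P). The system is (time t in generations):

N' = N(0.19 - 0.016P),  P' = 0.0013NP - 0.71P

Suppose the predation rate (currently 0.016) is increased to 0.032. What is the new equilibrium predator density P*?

P* ≈ 5.94

At the interior fixed point, setting dN/dt = 0 with N > 0 fixes P* = (prey growth rate)/(NP coefficient) — independent of the other coefficients.
With the change, P* = 0.19/0.032 = 5.94; it falls from 11.9.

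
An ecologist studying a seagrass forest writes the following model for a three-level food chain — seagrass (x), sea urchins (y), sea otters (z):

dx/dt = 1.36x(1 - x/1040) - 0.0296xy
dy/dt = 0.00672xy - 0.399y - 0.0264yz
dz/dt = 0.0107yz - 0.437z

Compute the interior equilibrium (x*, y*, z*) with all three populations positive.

From dz/dt = 0: 0.0107y* = 0.437, so y* = 40.8.
From dx/dt = 0: 1.36(1 - x*/1040) = 0.0296·40.8, giving x* = 1040·(1 - 0.889) = 116.
From dy/dt = 0: 0.00672·116 - 0.399 = 0.0264z*, so z* = 0.377/0.0264 = 14.3.

x* ≈ 116, y* ≈ 40.8, z* ≈ 14.3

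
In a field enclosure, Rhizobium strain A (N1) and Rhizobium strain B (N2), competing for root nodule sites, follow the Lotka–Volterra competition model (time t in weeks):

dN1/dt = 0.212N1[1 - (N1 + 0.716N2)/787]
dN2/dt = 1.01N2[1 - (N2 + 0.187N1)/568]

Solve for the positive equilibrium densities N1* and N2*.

Setting both brackets to zero gives the nullclines N1 + 0.716N2 = 787 and 0.187N1 + N2 = 568.
Substituting N2 = 568 - 0.187N1 into the first: N1(1 - 0.716·0.187) = 787 - 0.716·568.
So N1* = 380/0.866 = 439, and then N2* = 568 - 0.187·439 = 486.

N1* ≈ 439, N2* ≈ 486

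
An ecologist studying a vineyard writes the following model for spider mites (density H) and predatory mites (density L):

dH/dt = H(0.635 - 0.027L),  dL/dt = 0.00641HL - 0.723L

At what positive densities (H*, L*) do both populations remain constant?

Set dL/dt = 0 with L > 0: 0.00641H - 0.723 = 0, so H* = 0.723/0.00641 = 113.
Set dH/dt = 0 with H > 0: 0.635 - 0.027L = 0, so L* = 0.635/0.027 = 23.5.

H* ≈ 113, L* ≈ 23.5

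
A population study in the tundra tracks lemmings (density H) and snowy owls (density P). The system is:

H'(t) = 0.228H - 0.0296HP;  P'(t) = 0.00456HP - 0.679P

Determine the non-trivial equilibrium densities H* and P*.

Set dP/dt = 0 with P > 0: 0.00456H - 0.679 = 0, so H* = 0.679/0.00456 = 149.
Set dH/dt = 0 with H > 0: 0.228 - 0.0296P = 0, so P* = 0.228/0.0296 = 7.7.

H* ≈ 149, P* ≈ 7.7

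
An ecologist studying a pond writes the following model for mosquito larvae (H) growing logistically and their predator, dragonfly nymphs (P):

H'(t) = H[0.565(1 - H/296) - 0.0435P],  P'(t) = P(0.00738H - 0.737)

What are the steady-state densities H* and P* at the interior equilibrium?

H* ≈ 99.9, P* ≈ 8.61

From dP/dt = 0 with P > 0: 0.00738H* = 0.737, so H* = 99.9.
Substitute into dH/dt = 0: 0.565(1 - 99.9/296) = 0.0435P*.
The bracket is 0.663, giving P* = 0.374/0.0435 = 8.61.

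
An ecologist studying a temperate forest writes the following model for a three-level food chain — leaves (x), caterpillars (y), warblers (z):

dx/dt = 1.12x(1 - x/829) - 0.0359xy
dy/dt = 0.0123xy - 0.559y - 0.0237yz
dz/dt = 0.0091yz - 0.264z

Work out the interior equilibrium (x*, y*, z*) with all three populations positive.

x* ≈ 58.1, y* ≈ 29, z* ≈ 6.57

From dz/dt = 0: 0.0091y* = 0.264, so y* = 29.
From dx/dt = 0: 1.12(1 - x*/829) = 0.0359·29, giving x* = 829·(1 - 0.93) = 58.1.
From dy/dt = 0: 0.0123·58.1 - 0.559 = 0.0237z*, so z* = 0.156/0.0237 = 6.57.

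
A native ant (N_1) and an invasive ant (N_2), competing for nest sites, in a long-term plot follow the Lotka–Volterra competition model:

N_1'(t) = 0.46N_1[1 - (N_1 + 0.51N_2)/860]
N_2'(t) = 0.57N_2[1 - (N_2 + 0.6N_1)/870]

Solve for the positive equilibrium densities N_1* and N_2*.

N_1* ≈ 600, N_2* ≈ 510

Setting both brackets to zero gives the nullclines N_1 + 0.51N_2 = 860 and 0.6N_1 + N_2 = 870.
Substituting N_2 = 870 - 0.6N_1 into the first: N_1(1 - 0.51·0.6) = 860 - 0.51·870.
So N_1* = 416/0.694 = 600, and then N_2* = 870 - 0.6·600 = 510.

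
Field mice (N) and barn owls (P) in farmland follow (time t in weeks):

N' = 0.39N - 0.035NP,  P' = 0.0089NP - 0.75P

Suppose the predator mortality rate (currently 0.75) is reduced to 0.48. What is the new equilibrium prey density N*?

N* ≈ 53.9

At the interior fixed point, setting dP/dt = 0 with P > 0 fixes N* = (predator death rate)/(NP coefficient) — independent of the other coefficients.
With the change, N* = 0.48/0.0089 = 53.9; it falls from 84.3.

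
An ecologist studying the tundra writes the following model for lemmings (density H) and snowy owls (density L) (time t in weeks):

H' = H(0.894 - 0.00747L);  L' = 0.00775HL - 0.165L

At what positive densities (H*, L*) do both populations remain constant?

Set dL/dt = 0 with L > 0: 0.00775H - 0.165 = 0, so H* = 0.165/0.00775 = 21.3.
Set dH/dt = 0 with H > 0: 0.894 - 0.00747L = 0, so L* = 0.894/0.00747 = 120.

H* ≈ 21.3, L* ≈ 120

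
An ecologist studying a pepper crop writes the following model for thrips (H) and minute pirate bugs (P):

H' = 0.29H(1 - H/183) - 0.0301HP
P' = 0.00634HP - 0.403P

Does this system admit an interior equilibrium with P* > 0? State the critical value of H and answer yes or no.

The predator equation gives dP/dt > 0 only when H > 0.403/0.00634 = 63.6.
Without the predator, H → K = 183. Since 183 > 63.6, the predator can invade and persist.

Threshold H = 63.6; K > 63.6, so yes, the predator persists.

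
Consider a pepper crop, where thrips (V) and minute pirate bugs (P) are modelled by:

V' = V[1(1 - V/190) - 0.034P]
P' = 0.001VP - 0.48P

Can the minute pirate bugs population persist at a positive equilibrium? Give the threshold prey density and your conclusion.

Threshold V = 480; K < 480, so no, the predator goes extinct.

The predator equation gives dP/dt > 0 only when V > 0.48/0.001 = 480.
Without the predator, V → K = 190. Since 190 < 480, the predator cannot invade.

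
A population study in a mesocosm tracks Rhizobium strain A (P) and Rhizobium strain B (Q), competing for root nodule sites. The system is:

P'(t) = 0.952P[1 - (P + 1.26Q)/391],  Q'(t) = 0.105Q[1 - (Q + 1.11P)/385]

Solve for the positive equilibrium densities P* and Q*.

P* ≈ 236, Q* ≈ 123

Setting both brackets to zero gives the nullclines P + 1.26Q = 391 and 1.11P + Q = 385.
Substituting Q = 385 - 1.11P into the first: P(1 - 1.26·1.11) = 391 - 1.26·385.
So P* = -94.1/-0.399 = 236, and then Q* = 385 - 1.11·236 = 123.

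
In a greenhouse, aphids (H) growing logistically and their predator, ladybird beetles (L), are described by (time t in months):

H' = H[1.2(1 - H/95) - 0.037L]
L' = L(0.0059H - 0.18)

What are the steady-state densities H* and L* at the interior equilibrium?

From dL/dt = 0 with L > 0: 0.0059H* = 0.18, so H* = 30.5.
Substitute into dH/dt = 0: 1.2(1 - 30.5/95) = 0.037L*.
The bracket is 0.679, giving L* = 0.815/0.037 = 22.

H* ≈ 30.5, L* ≈ 22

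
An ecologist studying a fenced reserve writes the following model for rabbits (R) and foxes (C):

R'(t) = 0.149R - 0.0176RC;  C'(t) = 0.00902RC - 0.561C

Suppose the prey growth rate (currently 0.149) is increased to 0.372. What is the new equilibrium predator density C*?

At the interior fixed point, setting dR/dt = 0 with R > 0 fixes C* = (prey growth rate)/(RC coefficient) — independent of the other coefficients.
With the change, C* = 0.372/0.0176 = 21.1; it rises from 8.47.

C* ≈ 21.1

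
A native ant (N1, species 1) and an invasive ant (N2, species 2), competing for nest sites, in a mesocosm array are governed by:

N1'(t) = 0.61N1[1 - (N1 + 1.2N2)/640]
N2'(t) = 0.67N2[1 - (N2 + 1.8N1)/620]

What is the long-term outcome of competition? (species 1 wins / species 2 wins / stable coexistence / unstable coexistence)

Compare the nullcline intercepts: K1/α12 = 640/1.2 = 533 < K2 = 620; K2/α21 = 620/1.8 = 344 < K1 = 640.
Since both are reversed, neither can invade when rare; the interior point is a saddle.

unstable coexistence (outcome depends on initial conditions)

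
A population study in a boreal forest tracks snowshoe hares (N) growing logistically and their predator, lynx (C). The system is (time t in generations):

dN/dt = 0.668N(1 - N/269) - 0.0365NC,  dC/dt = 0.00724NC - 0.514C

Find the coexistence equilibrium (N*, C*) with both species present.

N* ≈ 71, C* ≈ 13.5

From dC/dt = 0 with C > 0: 0.00724N* = 0.514, so N* = 71.
Substitute into dN/dt = 0: 0.668(1 - 71/269) = 0.0365C*.
The bracket is 0.736, giving C* = 0.492/0.0365 = 13.5.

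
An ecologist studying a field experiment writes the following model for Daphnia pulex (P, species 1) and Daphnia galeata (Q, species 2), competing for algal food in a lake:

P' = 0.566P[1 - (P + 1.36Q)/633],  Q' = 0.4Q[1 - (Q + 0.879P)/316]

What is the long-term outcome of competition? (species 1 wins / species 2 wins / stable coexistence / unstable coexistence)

species 1 excludes species 2

Compare the nullcline intercepts: K1/α12 = 633/1.36 = 465 > K2 = 316; K2/α21 = 316/0.879 = 359 < K1 = 633.
Since the inequalities point opposite ways, species 1 can invade but species 2 cannot.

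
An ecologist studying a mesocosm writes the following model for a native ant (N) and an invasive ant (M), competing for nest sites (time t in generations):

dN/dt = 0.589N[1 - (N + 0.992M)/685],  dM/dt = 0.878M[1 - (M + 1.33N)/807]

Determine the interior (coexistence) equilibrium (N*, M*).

N* ≈ 362, M* ≈ 326

Setting both brackets to zero gives the nullclines N + 0.992M = 685 and 1.33N + M = 807.
Substituting M = 807 - 1.33N into the first: N(1 - 0.992·1.33) = 685 - 0.992·807.
So N* = -116/-0.319 = 362, and then M* = 807 - 1.33·362 = 326.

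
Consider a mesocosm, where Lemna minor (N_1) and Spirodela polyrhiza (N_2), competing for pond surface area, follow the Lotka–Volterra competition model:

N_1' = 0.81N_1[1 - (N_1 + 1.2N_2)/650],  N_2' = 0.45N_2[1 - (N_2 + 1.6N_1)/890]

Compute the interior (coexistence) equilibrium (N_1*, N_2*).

Setting both brackets to zero gives the nullclines N_1 + 1.2N_2 = 650 and 1.6N_1 + N_2 = 890.
Substituting N_2 = 890 - 1.6N_1 into the first: N_1(1 - 1.2·1.6) = 650 - 1.2·890.
So N_1* = -418/-0.92 = 454, and then N_2* = 890 - 1.6·454 = 163.

N_1* ≈ 454, N_2* ≈ 163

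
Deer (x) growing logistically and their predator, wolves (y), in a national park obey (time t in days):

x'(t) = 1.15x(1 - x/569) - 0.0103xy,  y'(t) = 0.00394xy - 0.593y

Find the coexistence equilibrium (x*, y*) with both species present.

x* ≈ 151, y* ≈ 82.1

From dy/dt = 0 with y > 0: 0.00394x* = 0.593, so x* = 151.
Substitute into dx/dt = 0: 1.15(1 - 151/569) = 0.0103y*.
The bracket is 0.735, giving y* = 0.846/0.0103 = 82.1.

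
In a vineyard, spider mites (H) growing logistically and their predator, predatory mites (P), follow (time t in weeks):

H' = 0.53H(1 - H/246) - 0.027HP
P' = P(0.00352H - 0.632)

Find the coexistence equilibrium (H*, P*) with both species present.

From dP/dt = 0 with P > 0: 0.00352H* = 0.632, so H* = 180.
Substitute into dH/dt = 0: 0.53(1 - 180/246) = 0.027P*.
The bracket is 0.27, giving P* = 0.143/0.027 = 5.3.

H* ≈ 180, P* ≈ 5.3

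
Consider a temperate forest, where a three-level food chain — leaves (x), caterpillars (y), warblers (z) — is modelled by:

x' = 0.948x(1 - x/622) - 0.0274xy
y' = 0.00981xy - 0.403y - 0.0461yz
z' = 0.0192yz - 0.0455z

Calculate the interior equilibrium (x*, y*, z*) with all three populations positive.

x* ≈ 579, y* ≈ 2.37, z* ≈ 115

From dz/dt = 0: 0.0192y* = 0.0455, so y* = 2.37.
From dx/dt = 0: 0.948(1 - x*/622) = 0.0274·2.37, giving x* = 622·(1 - 0.0685) = 579.
From dy/dt = 0: 0.00981·579 - 0.403 = 0.0461z*, so z* = 5.28/0.0461 = 115.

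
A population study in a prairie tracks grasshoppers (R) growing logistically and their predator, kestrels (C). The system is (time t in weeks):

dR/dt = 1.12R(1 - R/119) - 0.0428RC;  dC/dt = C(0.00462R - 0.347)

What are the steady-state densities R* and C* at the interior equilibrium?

From dC/dt = 0 with C > 0: 0.00462R* = 0.347, so R* = 75.1.
Substitute into dR/dt = 0: 1.12(1 - 75.1/119) = 0.0428C*.
The bracket is 0.369, giving C* = 0.413/0.0428 = 9.65.

R* ≈ 75.1, C* ≈ 9.65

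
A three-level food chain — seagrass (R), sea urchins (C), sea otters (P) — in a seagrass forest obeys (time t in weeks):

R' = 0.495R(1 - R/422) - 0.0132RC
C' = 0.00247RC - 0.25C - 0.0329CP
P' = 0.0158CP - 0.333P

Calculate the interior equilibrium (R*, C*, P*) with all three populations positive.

From dP/dt = 0: 0.0158C* = 0.333, so C* = 21.1.
From dR/dt = 0: 0.495(1 - R*/422) = 0.0132·21.1, giving R* = 422·(1 - 0.562) = 185.
From dC/dt = 0: 0.00247·185 - 0.25 = 0.0329P*, so P* = 0.207/0.0329 = 6.28.

R* ≈ 185, C* ≈ 21.1, P* ≈ 6.28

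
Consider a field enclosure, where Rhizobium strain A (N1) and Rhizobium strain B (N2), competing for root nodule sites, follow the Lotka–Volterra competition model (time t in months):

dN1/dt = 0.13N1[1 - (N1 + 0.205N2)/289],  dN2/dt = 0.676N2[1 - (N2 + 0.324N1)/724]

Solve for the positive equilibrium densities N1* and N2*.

Setting both brackets to zero gives the nullclines N1 + 0.205N2 = 289 and 0.324N1 + N2 = 724.
Substituting N2 = 724 - 0.324N1 into the first: N1(1 - 0.205·0.324) = 289 - 0.205·724.
So N1* = 141/0.934 = 151, and then N2* = 724 - 0.324·151 = 675.

N1* ≈ 151, N2* ≈ 675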